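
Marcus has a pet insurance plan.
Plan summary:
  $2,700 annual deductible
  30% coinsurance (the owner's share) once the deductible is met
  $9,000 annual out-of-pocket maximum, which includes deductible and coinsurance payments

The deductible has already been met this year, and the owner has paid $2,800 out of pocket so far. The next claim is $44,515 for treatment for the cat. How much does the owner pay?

$6,200

With the deductible met, the entire $44,515 is subject to coinsurance.
Coinsurance: $44,515 × 30% = $13,354.50.
That would bring total out-of-pocket to $16,154.50, past the $9,000 cap. The owner is capped at $9,000 − $2,800 = $6,200 on this claim.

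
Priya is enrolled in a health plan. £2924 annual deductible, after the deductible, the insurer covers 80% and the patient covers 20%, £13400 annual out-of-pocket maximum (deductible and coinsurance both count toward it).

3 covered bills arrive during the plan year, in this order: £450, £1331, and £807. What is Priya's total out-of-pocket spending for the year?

#1 (£450): fully absorbed by the deductible. Cost to patient: £450. OOP to date £450.
#2 (£1331): fully absorbed by the deductible. Patient pays £1331; OOP now £1781.
#3 (£807): all of it applies to the deductible. Patient pays £807; OOP now £2588.
Summing the patient's payments: £450 + £1331 + £807 = £2588.

£2588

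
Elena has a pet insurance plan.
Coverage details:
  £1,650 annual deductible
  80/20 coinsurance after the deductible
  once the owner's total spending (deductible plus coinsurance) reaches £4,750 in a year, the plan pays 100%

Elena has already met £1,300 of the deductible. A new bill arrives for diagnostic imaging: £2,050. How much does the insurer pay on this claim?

£1,360

Remaining deductible: £1,650 − £1,300 = £350.
After the £350 deductible portion, £2,050 − £350 = £1,700 is subject to coinsurance.
Coinsurance: £1,700 × 20% = £340.
Owner responsibility before any cap: £350 + £340 = £690.
Year-to-date out-of-pocket becomes £1,300 + £690 = £1,990, still under the £4,750 maximum, so no cap applies.
The plan picks up £2,050 − £690 = £1,360.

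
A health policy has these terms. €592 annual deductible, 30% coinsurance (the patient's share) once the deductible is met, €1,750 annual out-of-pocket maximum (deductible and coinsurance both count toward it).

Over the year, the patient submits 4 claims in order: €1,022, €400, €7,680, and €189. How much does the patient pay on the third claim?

€909

#1 (€1,022): €592 finishes the deductible; €430 goes to coinsurance; patient's 30% is €129. Cost to patient: €721. OOP to date €721.
#2 (€400): 30% coinsurance on €400 = €120. Patient owes €120 (running OOP €841).
#3 (€7,680): 30% coinsurance on €7,680 = €2,304. OOP would hit €3,145 > €1,750, so the cap limits the patient to €1,750 − €841 = €909.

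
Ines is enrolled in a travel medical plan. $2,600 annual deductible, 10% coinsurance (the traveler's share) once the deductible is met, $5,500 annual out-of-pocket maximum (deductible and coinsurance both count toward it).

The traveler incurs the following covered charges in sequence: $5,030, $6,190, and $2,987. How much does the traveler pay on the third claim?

Claim 1 ($5,030): $2,600 to deductible, leaving $2,430; 10% of $2,430 = $243. Cost to traveler: $2,843. OOP to date $2,843.
Claim 2 ($6,190): 10% coinsurance on $6,190 = $619. Traveler pays $619; OOP now $3,462.
Claim 3 ($2,987): deductible met; 10% of $2,987 = $298.70. Traveler pays $298.70; OOP now $3,760.70.

$298.70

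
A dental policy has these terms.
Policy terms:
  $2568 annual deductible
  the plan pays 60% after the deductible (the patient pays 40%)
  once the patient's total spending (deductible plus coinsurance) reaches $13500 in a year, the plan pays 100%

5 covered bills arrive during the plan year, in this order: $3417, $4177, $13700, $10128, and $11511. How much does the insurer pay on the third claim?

$8220

#1 ($3417): $2568 finishes the deductible; $849 goes to coinsurance; 40% of $849 = $339.60. Patient owes $2907.60 (running OOP $2907.60). Plan pays $3417 − $2907.60 = $509.40.
#2 ($4177): 40% coinsurance on $4177 = $1670.80. Patient pays $1670.80; OOP now $4578.40. Insurer: $4177 − $1670.80 = $2506.20.
#3 ($13700): deductible met; 40% of $13700 = $5480. Patient pays $5480; OOP now $10058.40. Insurer: $13700 − $5480 = $8220.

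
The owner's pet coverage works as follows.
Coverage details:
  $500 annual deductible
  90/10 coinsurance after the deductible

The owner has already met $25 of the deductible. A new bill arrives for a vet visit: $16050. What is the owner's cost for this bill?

$25 of the $500 deductible is already met, leaving $475.
The remaining $15575 (= $16050 − $475) moves to coinsurance.
Coinsurance: $15575 × 10% = $1557.50.
Owner responsibility: $475 + $1557.50 = $2032.50.

$2032.50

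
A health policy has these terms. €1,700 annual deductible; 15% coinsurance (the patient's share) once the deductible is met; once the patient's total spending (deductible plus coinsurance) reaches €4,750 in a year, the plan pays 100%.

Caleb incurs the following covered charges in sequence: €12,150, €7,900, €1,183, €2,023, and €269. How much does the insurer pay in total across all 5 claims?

€18,775

#1 (€12,150): €1,700 finishes the deductible; €10,450 goes to coinsurance; patient's 15% is €1,567.50. Cost to patient: €3,267.50. OOP to date €3,267.50. Insurer: €12,150 − €3,267.50 = €8,882.50.
#2 (€7,900): 15% coinsurance on €7,900 = €1,185. Patient pays €1,185; OOP now €4,452.50. Plan pays €7,900 − €1,185 = €6,715.
#3 (€1,183): deductible already satisfied, so patient's share is 15% × €1,183 = €177.45. Patient owes €177.45 (running OOP €4,629.95). Insurer: €1,183 − €177.45 = €1,005.55.
#4 (€2,023): deductible met; 15% of €2,023 = €303.45. That would push OOP to €4,933.40, over the €4,750 cap, so patient pays €4,750 − €4,629.95 = €120.05. Insurer: €2,023 − €120.05 = €1,902.95.
#5 (€269): deductible met; 15% of €269 = €40.35. Adding that to €4,750 gives €4,790.35, past the €4,750 cap; patient pays only €4,750 − €4,750 = €0. Insurer: €269 − €0 = €269.
Insurer total: €8,882.50 + €6,715 + €1,005.55 + €1,902.95 + €269 = €18,775.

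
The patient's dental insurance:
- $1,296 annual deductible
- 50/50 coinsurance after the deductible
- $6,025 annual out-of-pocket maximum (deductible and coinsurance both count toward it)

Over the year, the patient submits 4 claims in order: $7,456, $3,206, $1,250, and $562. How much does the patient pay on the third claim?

#1 ($7,456): $1,296 to deductible, leaving $6,160; 50% of $6,160 = $3,080. Cost to patient: $4,376. OOP to date $4,376.
#2 ($3,206): deductible met; 50% of $3,206 = $1,603. Patient pays $1,603; OOP now $5,979.
#3 ($1,250): deductible already satisfied, so patient's share is 50% × $1,250 = $625. Adding that to $5,979 gives $6,604, past the $6,025 cap; patient pays only $6,025 − $5,979 = $46.

$46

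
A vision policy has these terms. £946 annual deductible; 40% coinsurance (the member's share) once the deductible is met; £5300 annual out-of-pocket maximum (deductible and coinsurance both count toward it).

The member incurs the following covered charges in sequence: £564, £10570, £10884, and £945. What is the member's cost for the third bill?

£278.80

Claim 1 (£564): fully absorbed by the deductible. Member pays £564; OOP now £564.
Claim 2 (£10570): £382 to deductible, leaving £10188; member's 40% is £4075.20. Member owes £4457.20 (running OOP £5021.20).
Claim 3 (£10884): 40% coinsurance on £10884 = £4353.60. Adding that to £5021.20 gives £9374.80, past the £5300 cap; member pays only £5300 − £5021.20 = £278.80.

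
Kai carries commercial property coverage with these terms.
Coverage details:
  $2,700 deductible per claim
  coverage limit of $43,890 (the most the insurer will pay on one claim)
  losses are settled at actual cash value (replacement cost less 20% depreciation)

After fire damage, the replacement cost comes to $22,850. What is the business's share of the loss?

$7,270

At 20% depreciation, ACV = $22,850 − $4,570 = $18,280.
Less the $2,700 deductible: $18,280 − $2,700 = $15,580.
That's under the $43,890 cap, so the insurer reimburses the full $15,580.
The business bears the rest of the original loss: $22,850 − $15,580 = $7,270.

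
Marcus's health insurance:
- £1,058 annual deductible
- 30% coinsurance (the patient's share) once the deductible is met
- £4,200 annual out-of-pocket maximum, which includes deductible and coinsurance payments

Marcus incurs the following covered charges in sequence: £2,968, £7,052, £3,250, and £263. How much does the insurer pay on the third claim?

Bill 1, £2,968: £1,058 finishes the deductible; £1,910 goes to coinsurance; 30% of £1,910 = £573. Patient pays £1,631; OOP now £1,631. Plan pays £2,968 − £1,631 = £1,337.
Bill 2, £7,052: deductible already satisfied, so patient's share is 30% × £7,052 = £2,115.60. Patient owes £2,115.60 (running OOP £3,746.60). Plan pays £7,052 − £2,115.60 = £4,936.40.
Bill 3, £3,250: deductible already satisfied, so patient's share is 30% × £3,250 = £975. That would push OOP to £4,721.60, over the £4,200 cap, so patient pays £4,200 − £3,746.60 = £453.40. Plan pays £3,250 − £453.40 = £2,796.60.

£2,796.60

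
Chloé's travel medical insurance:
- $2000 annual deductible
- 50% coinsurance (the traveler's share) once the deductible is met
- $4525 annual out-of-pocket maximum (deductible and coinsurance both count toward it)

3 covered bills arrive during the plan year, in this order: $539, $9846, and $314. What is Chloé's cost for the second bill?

$3986

Claim 1 — $539: entire amount goes to the deductible. Traveler owes $539 (running OOP $539).
Claim 2 — $9846: $1461 finishes the deductible; $8385 goes to coinsurance; traveler's 50% is $4192.50. Deductible plus coinsurance: $1461 + $4192.50 = $5653.50. That would push OOP to $6192.50, over the $4525 cap, so traveler pays $4525 − $539 = $3986.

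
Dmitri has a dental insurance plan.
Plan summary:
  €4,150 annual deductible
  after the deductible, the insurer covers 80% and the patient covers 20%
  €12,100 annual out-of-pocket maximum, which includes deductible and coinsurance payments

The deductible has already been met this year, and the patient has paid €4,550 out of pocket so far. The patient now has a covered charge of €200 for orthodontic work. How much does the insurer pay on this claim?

€160

The deductible is already satisfied, so the full bill goes to coinsurance.
Coinsurance: €200 × 20% = €40.
Total out-of-pocket so far would be €4,550 + €40 = €4,590, below the €12,100 cap — no reduction.
The insurer covers the remainder: €200 − €40 = €160.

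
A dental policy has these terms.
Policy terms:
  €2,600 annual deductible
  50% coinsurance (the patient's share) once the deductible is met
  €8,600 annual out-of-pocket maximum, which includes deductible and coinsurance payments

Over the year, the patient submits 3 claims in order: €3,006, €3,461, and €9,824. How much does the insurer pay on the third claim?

Bill 1, €3,006: €2,600 to deductible, leaving €406; patient's 50% is €203. Patient owes €2,803 (running OOP €2,803). Insurer: €3,006 − €2,803 = €203.
Bill 2, €3,461: 50% coinsurance on €3,461 = €1,730.50. Patient owes €1,730.50 (running OOP €4,533.50). Insurer: €3,461 − €1,730.50 = €1,730.50.
Bill 3, €9,824: 50% coinsurance on €9,824 = €4,912. OOP would hit €9,445.50 > €8,600, so the cap limits the patient to €8,600 − €4,533.50 = €4,066.50. Insurer: €9,824 − €4,066.50 = €5,757.50.

€5,757.50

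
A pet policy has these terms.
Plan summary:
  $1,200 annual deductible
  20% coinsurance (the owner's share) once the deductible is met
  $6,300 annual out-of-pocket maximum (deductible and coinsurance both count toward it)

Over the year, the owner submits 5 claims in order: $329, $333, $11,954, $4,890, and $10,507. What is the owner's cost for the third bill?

Claim 1 — $329: entire amount goes to the deductible. Owner owes $329 (running OOP $329).
Claim 2 — $333: all of it applies to the deductible. Owner owes $333 (running OOP $662).
Claim 3 — $11,954: $538 finishes the deductible; $11,416 goes to coinsurance; owner's 20% is $2,283.20. Owner pays $2,821.20; OOP now $3,483.20.

$2,821.20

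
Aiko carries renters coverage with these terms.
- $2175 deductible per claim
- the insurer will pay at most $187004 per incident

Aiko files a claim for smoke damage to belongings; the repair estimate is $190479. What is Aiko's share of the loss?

$3475

Subtract the deductible: $190479 − $2175 = $188304.
$188304 exceeds the $187004 limit, so the insurer pays the limit: $187004.
Tenant's share is the uncovered remainder: $190479 − $187004 = $3475.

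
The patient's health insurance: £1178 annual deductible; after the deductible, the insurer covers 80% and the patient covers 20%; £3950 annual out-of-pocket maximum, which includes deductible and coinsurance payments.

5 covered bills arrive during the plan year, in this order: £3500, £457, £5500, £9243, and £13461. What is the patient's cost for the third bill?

£1100

Claim 1 — £3500: £1178 finishes the deductible; £2322 goes to coinsurance; patient's 20% is £464.40. Patient owes £1642.40 (running OOP £1642.40).
Claim 2 — £457: deductible met; 20% of £457 = £91.40. Patient pays £91.40; OOP now £1733.80.
Claim 3 — £5500: deductible met; 20% of £5500 = £1100. Patient pays £1100; OOP now £2833.80.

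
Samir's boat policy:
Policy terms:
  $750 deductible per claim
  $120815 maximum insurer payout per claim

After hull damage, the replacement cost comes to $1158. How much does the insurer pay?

Subtract the deductible: $1158 − $750 = $408.
$408 ≤ $120815, so the limit doesn't bind; insurer pays $408.

$408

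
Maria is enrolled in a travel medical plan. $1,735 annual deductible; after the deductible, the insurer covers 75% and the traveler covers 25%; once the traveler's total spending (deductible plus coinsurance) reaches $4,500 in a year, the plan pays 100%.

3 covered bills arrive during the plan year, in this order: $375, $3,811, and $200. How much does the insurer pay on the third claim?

Claim 1 ($375): entire amount goes to the deductible. Traveler owes $375 (running OOP $375). Insurer: $375 − $375 = $0.
Claim 2 ($3,811): deductible takes $1,360, $2,451 remains; coinsurance $2,451 × 25% = $612.75. Cost to traveler: $1,972.75. OOP to date $2,347.75. Plan pays $3,811 − $1,972.75 = $1,838.25.
Claim 3 ($200): deductible met; 25% of $200 = $50. Traveler owes $50 (running OOP $2,397.75). Insurer: $200 − $50 = $150.

$150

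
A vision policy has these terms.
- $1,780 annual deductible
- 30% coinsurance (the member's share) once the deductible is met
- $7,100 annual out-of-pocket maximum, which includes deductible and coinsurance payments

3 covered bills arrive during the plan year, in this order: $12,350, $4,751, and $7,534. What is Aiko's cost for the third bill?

Claim 1 — $12,350: $1,780 to deductible, leaving $10,570; member's 30% is $3,171. Member owes $4,951 (running OOP $4,951).
Claim 2 — $4,751: 30% coinsurance on $4,751 = $1,425.30. Member pays $1,425.30; OOP now $6,376.30.
Claim 3 — $7,534: deductible already satisfied, so member's share is 30% × $7,534 = $2,260.20. OOP would hit $8,636.50 > $7,100, so the cap limits the member to $7,100 − $6,376.30 = $723.70.

$723.70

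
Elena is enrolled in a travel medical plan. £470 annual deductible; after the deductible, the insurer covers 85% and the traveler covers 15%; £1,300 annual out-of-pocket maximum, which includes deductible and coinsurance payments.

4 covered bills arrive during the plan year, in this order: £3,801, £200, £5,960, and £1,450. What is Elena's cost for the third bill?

£300.35

Bill 1, £3,801: deductible takes £470, £3,331 remains; coinsurance £3,331 × 15% = £499.65. Cost to traveler: £969.65. OOP to date £969.65.
Bill 2, £200: deductible already satisfied, so traveler's share is 15% × £200 = £30. Cost to traveler: £30. OOP to date £999.65.
Bill 3, £5,960: deductible met; 15% of £5,960 = £894. OOP would hit £1,893.65 > £1,300, so the cap limits the traveler to £1,300 − £999.65 = £300.35.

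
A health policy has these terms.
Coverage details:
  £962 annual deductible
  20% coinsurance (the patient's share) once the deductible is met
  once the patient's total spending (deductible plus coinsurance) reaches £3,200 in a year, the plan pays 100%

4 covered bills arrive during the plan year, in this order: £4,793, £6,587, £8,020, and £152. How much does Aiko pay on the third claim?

Bill 1, £4,793: deductible takes £962, £3,831 remains; patient's 20% is £766.20. Patient pays £1,728.20; OOP now £1,728.20.
Bill 2, £6,587: deductible already satisfied, so patient's share is 20% × £6,587 = £1,317.40. Cost to patient: £1,317.40. OOP to date £3,045.60.
Bill 3, £8,020: deductible met; 20% of £8,020 = £1,604. OOP would hit £4,649.60 > £3,200, so the cap limits the patient to £3,200 − £3,045.60 = £154.40.

£154.40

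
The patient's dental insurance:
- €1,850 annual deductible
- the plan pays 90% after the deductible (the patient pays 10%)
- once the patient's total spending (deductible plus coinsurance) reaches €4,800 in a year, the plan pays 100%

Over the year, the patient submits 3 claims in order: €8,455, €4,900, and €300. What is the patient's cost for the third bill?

Claim 1 (€8,455): deductible takes €1,850, €6,605 remains; coinsurance €6,605 × 10% = €660.50. Cost to patient: €2,510.50. OOP to date €2,510.50.
Claim 2 (€4,900): 10% coinsurance on €4,900 = €490. Patient pays €490; OOP now €3,000.50.
Claim 3 (€300): 10% coinsurance on €300 = €30. Patient pays €30; OOP now €3,030.50.

€30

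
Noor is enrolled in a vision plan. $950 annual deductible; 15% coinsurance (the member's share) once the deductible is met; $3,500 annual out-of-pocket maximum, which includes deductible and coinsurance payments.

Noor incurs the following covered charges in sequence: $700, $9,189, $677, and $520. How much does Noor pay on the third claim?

Claim 1 ($700): fully absorbed by the deductible. Member pays $700; OOP now $700.
Claim 2 ($9,189): $250 to deductible, leaving $8,939; coinsurance $8,939 × 15% = $1,340.85. Cost to member: $1,590.85. OOP to date $2,290.85.
Claim 3 ($677): 15% coinsurance on $677 = $101.55. Member pays $101.55; OOP now $2,392.40.

$101.55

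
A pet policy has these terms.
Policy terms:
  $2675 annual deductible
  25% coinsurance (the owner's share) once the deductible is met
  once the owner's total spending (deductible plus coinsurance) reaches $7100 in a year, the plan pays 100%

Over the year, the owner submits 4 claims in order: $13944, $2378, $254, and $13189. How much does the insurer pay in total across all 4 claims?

Claim 1 — $13944: deductible takes $2675, $11269 remains; coinsurance $11269 × 25% = $2817.25. Cost to owner: $5492.25. OOP to date $5492.25. Insurer: $13944 − $5492.25 = $8451.75.
Claim 2 — $2378: 25% coinsurance on $2378 = $594.50. Owner owes $594.50 (running OOP $6086.75). Insurer: $2378 − $594.50 = $1783.50.
Claim 3 — $254: deductible met; 25% of $254 = $63.50. Owner pays $63.50; OOP now $6150.25. Insurer: $254 − $63.50 = $190.50.
Claim 4 — $13189: 25% coinsurance on $13189 = $3297.25. OOP would hit $9447.50 > $7100, so the cap limits the owner to $7100 − $6150.25 = $949.75. Insurer: $13189 − $949.75 = $12239.25.
Insurer total = bills − owner's total = $29765 − $7100 = $22665.

$22665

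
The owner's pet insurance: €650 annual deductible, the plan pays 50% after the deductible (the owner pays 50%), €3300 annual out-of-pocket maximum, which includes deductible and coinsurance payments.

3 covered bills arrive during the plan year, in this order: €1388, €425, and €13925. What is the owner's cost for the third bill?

Claim 1 — €1388: €650 to deductible, leaving €738; coinsurance €738 × 50% = €369. Owner pays €1019; OOP now €1019.
Claim 2 — €425: 50% coinsurance on €425 = €212.50. Cost to owner: €212.50. OOP to date €1231.50.
Claim 3 — €13925: deductible already satisfied, so owner's share is 50% × €13925 = €6962.50. Adding that to €1231.50 gives €8194, past the €3300 cap; owner pays only €3300 − €1231.50 = €2068.50.

€2068.50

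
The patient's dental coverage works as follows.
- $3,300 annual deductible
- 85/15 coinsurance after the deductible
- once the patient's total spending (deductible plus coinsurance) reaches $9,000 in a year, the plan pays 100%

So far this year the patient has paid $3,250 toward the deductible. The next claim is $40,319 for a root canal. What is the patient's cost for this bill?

$3,250 of the $3,300 deductible is already met, leaving $50.
The remaining $40,269 (= $40,319 − $50) moves to coinsurance.
Patient's 15% share of $40,269 is $6,040.35.
So the patient owes $50 + $6,040.35 = $6,090.35 before any cap.
Adding $6,090.35 to the $3,250 already spent would give $9,340.35, which exceeds the $9,000 cap; the patient pays just $9,000 − $3,250 = $5,750.

$5,750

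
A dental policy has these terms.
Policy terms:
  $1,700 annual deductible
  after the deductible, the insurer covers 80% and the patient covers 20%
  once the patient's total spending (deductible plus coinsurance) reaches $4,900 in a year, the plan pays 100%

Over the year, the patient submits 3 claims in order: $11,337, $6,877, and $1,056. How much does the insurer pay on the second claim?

Claim 1 — $11,337: deductible takes $1,700, $9,637 remains; 20% of $9,637 = $1,927.40. Cost to patient: $3,627.40. OOP to date $3,627.40. Plan pays $11,337 − $3,627.40 = $7,709.60.
Claim 2 — $6,877: 20% coinsurance on $6,877 = $1,375.40. That would push OOP to $5,002.80, over the $4,900 cap, so patient pays $4,900 − $3,627.40 = $1,272.60. Plan pays $6,877 − $1,272.60 = $5,604.40.

$5,604.40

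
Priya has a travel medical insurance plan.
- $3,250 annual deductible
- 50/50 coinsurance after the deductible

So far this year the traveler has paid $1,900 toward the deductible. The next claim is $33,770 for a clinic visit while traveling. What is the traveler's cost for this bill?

$17,560

$1,900 of the $3,250 deductible is already met, leaving $1,350.
That leaves $33,770 − $1,350 = $32,420 for coinsurance.
Traveler's 50% share of $32,420 is $16,210.
So the traveler owes $1,350 + $16,210 = $17,560.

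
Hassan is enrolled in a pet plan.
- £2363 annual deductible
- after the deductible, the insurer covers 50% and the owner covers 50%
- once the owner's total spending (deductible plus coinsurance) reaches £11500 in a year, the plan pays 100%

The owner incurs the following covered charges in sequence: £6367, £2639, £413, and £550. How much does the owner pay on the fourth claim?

£275

Claim 1 — £6367: deductible takes £2363, £4004 remains; owner's 50% is £2002. Owner owes £4365 (running OOP £4365).
Claim 2 — £2639: deductible already satisfied, so owner's share is 50% × £2639 = £1319.50. Owner pays £1319.50; OOP now £5684.50.
Claim 3 — £413: deductible met; 50% of £413 = £206.50. Owner owes £206.50 (running OOP £5891).
Claim 4 — £550: deductible already satisfied, so owner's share is 50% × £550 = £275. Owner owes £275 (running OOP £6166).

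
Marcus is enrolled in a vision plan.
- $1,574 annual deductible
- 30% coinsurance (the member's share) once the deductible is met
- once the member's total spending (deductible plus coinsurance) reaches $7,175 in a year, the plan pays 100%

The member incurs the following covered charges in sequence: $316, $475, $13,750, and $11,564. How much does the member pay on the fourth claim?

$1,710.90

#1 ($316): entire amount goes to the deductible. Member pays $316; OOP now $316.
#2 ($475): entire amount goes to the deductible. Member owes $475 (running OOP $791).
#3 ($13,750): $783 finishes the deductible; $12,967 goes to coinsurance; 30% of $12,967 = $3,890.10. Cost to member: $4,673.10. OOP to date $5,464.10.
#4 ($11,564): deductible met; 30% of $11,564 = $3,469.20. That would push OOP to $8,933.30, over the $7,175 cap, so member pays $7,175 − $5,464.10 = $1,710.90.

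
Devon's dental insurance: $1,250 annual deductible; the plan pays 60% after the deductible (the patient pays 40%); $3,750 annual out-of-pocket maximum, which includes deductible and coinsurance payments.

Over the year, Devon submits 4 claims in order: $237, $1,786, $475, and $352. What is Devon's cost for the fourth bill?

$140.80

#1 ($237): entire amount goes to the deductible. Patient pays $237; OOP now $237.
#2 ($1,786): $1,013 to deductible, leaving $773; patient's 40% is $309.20. Cost to patient: $1,322.20. OOP to date $1,559.20.
#3 ($475): deductible met; 40% of $475 = $190. Cost to patient: $190. OOP to date $1,749.20.
#4 ($352): deductible met; 40% of $352 = $140.80. Cost to patient: $140.80. OOP to date $1,890.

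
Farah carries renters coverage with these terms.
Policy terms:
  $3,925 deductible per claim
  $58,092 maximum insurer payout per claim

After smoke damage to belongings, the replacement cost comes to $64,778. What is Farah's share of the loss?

$6,686

Subtract the deductible: $64,778 − $3,925 = $60,853.
$60,853 exceeds the $58,092 limit, so the insurer pays the limit: $58,092.
The tenant bears the rest of the original loss: $64,778 − $58,092 = $6,686.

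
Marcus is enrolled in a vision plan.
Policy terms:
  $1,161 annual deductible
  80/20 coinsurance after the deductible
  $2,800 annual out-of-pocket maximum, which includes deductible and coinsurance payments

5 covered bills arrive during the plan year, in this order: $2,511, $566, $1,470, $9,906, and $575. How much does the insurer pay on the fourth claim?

$8,944.20

Bill 1, $2,511: $1,161 to deductible, leaving $1,350; 20% of $1,350 = $270. Cost to member: $1,431. OOP to date $1,431. Insurer: $2,511 − $1,431 = $1,080.
Bill 2, $566: deductible met; 20% of $566 = $113.20. Member owes $113.20 (running OOP $1,544.20). Plan pays $566 − $113.20 = $452.80.
Bill 3, $1,470: deductible already satisfied, so member's share is 20% × $1,470 = $294. Member owes $294 (running OOP $1,838.20). Plan pays $1,470 − $294 = $1,176.
Bill 4, $9,906: deductible already satisfied, so member's share is 20% × $9,906 = $1,981.20. Adding that to $1,838.20 gives $3,819.40, past the $2,800 cap; member pays only $2,800 − $1,838.20 = $961.80. Insurer: $9,906 − $961.80 = $8,944.20.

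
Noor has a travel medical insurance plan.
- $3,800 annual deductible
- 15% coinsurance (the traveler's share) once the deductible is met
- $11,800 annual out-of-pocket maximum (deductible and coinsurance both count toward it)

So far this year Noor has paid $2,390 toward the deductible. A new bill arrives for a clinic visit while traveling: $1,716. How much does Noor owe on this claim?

$1,455.90

$2,390 of the $3,800 deductible is already met, leaving $1,410.
After the $1,410 deductible portion, $1,716 − $1,410 = $306 is subject to coinsurance.
15% of $306 = $45.90 falls to the traveler.
So the traveler owes $1,410 + $45.90 = $1,455.90 before any cap.
Cumulative spending $2,390 + $1,455.90 = $3,845.90 stays under the $11,800 maximum.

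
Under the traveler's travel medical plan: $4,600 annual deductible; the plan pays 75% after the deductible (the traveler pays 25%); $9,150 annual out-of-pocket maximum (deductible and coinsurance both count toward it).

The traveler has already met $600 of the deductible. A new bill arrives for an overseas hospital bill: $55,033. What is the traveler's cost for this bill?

Deductible still to meet: $4,600 − $600 = $4,000.
The remaining $51,033 (= $55,033 − $4,000) moves to coinsurance.
Traveler's 25% share of $51,033 is $12,758.25.
That puts the traveler's cost at $4,000 + $12,758.25 = $16,758.25 before any cap.
Year-to-date out-of-pocket would reach $600 + $16,758.25 = $17,358.25, above the $9,150 maximum, so the traveler pays only $9,150 − $600 = $8,550.

$8,550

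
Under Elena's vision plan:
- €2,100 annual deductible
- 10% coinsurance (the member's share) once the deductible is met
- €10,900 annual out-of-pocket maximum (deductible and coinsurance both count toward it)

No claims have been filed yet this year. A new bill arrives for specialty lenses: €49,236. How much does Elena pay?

€6,813.60

Deductible not yet touched, so the first €2,100 of the bill goes to the deductible.
After the €2,100 deductible portion, €49,236 − €2,100 = €47,136 is subject to coinsurance.
Coinsurance: €47,136 × 10% = €4,713.60.
Member responsibility before any cap: €2,100 + €4,713.60 = €6,813.60.
Year-to-date out-of-pocket becomes €0 + €6,813.60 = €6,813.60, still under the €10,900 maximum, so no cap applies.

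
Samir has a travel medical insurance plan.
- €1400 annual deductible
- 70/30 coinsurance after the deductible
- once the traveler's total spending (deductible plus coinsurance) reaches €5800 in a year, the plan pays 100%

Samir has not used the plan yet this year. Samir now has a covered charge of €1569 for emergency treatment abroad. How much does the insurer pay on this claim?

Nothing has been paid toward the €1400 deductible, so the first €1400 of this charge is applied there.
The remaining €169 (= €1569 − €1400) moves to coinsurance.
Traveler's 30% share of €169 is €50.70.
That puts the traveler's cost at €1400 + €50.70 = €1450.70 before any cap.
Cumulative spending €0 + €1450.70 = €1450.70 stays under the €5800 maximum.
The plan picks up €1569 − €1450.70 = €118.30.

€118.30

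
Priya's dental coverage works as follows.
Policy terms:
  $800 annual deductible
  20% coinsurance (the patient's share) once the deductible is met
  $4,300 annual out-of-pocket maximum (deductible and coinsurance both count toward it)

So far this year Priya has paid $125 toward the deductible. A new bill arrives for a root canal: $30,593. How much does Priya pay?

Deductible still to meet: $800 − $125 = $675.
The remaining $29,918 (= $30,593 − $675) moves to coinsurance.
Coinsurance: $29,918 × 20% = $5,983.60.
That puts the patient's cost at $675 + $5,983.60 = $6,658.60 before any cap.
That would bring total out-of-pocket to $6,783.60, past the $4,300 cap. The patient is capped at $4,300 − $125 = $4,175 on this claim.

$4,175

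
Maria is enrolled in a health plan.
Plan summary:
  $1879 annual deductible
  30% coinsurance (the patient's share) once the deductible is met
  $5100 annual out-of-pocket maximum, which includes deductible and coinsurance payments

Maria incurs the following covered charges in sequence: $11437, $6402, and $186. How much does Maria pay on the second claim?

$353.60

Claim 1 — $11437: $1879 to deductible, leaving $9558; patient's 30% is $2867.40. Patient owes $4746.40 (running OOP $4746.40).
Claim 2 — $6402: deductible already satisfied, so patient's share is 30% × $6402 = $1920.60. That would push OOP to $6667, over the $5100 cap, so patient pays $5100 − $4746.40 = $353.60.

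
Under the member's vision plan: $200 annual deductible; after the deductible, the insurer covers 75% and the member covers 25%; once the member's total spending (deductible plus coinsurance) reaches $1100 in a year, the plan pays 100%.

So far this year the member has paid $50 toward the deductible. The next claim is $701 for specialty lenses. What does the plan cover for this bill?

$413.25

Remaining deductible: $200 − $50 = $150.
The remaining $551 (= $701 − $150) moves to coinsurance.
25% of $551 = $137.75 falls to the member.
So the member owes $150 + $137.75 = $287.75 before any cap.
Cumulative spending $50 + $287.75 = $337.75 stays under the $1100 maximum.
The plan picks up $701 − $287.75 = $413.25.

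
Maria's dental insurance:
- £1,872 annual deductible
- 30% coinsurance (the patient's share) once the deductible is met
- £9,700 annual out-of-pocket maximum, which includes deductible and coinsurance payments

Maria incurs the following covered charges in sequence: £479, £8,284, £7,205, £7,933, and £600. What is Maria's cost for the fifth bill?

£180

Claim 1 (£479): fully absorbed by the deductible. Cost to patient: £479. OOP to date £479.
Claim 2 (£8,284): £1,393 to deductible, leaving £6,891; patient's 30% is £2,067.30. Cost to patient: £3,460.30. OOP to date £3,939.30.
Claim 3 (£7,205): deductible met; 30% of £7,205 = £2,161.50. Patient owes £2,161.50 (running OOP £6,100.80).
Claim 4 (£7,933): 30% coinsurance on £7,933 = £2,379.90. Cost to patient: £2,379.90. OOP to date £8,480.70.
Claim 5 (£600): deductible met; 30% of £600 = £180. Patient pays £180; OOP now £8,660.70.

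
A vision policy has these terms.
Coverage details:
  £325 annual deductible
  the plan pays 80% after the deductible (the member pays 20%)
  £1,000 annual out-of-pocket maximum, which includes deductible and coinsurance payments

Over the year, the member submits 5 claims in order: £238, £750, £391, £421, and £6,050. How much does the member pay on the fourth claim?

£84.20

Bill 1, £238: entire amount goes to the deductible. Member pays £238; OOP now £238.
Bill 2, £750: deductible takes £87, £663 remains; member's 20% is £132.60. Member pays £219.60; OOP now £457.60.
Bill 3, £391: 20% coinsurance on £391 = £78.20. Member pays £78.20; OOP now £535.80.
Bill 4, £421: deductible already satisfied, so member's share is 20% × £421 = £84.20. Member owes £84.20 (running OOP £620).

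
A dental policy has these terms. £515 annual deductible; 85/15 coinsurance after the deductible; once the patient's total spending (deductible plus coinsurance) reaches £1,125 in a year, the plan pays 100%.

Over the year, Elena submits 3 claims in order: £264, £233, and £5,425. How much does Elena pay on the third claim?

Bill 1, £264: fully absorbed by the deductible. Patient pays £264; OOP now £264.
Bill 2, £233: all of it applies to the deductible. Cost to patient: £233. OOP to date £497.
Bill 3, £5,425: deductible takes £18, £5,407 remains; 15% of £5,407 = £811.05. Claim cost before the cap: £18 + £811.05 = £829.05. Adding that to £497 gives £1,326.05, past the £1,125 cap; patient pays only £1,125 − £497 = £628.

£628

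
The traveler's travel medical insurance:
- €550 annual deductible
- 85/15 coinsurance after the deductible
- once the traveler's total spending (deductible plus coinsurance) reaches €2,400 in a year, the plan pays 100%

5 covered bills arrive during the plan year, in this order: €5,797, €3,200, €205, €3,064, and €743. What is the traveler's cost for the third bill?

€30.75

#1 (€5,797): €550 to deductible, leaving €5,247; 15% of €5,247 = €787.05. Traveler pays €1,337.05; OOP now €1,337.05.
#2 (€3,200): 15% coinsurance on €3,200 = €480. Traveler owes €480 (running OOP €1,817.05).
#3 (€205): deductible already satisfied, so traveler's share is 15% × €205 = €30.75. Traveler pays €30.75; OOP now €1,847.80.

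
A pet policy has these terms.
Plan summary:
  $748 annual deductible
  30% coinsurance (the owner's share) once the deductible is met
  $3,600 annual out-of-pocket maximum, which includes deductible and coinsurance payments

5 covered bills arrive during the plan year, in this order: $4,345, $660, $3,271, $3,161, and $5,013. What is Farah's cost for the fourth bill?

#1 ($4,345): $748 finishes the deductible; $3,597 goes to coinsurance; owner's 30% is $1,079.10. Owner owes $1,827.10 (running OOP $1,827.10).
#2 ($660): 30% coinsurance on $660 = $198. Owner owes $198 (running OOP $2,025.10).
#3 ($3,271): deductible met; 30% of $3,271 = $981.30. Cost to owner: $981.30. OOP to date $3,006.40.
#4 ($3,161): 30% coinsurance on $3,161 = $948.30. That would push OOP to $3,954.70, over the $3,600 cap, so owner pays $3,600 − $3,006.40 = $593.60.

$593.60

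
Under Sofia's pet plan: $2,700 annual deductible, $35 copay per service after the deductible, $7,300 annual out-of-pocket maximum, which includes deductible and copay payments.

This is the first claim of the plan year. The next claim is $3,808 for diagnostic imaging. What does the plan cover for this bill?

$1,073

Deductible not yet touched, so the first $2,700 of the bill goes to the deductible.
The remaining $1,108 (= $3,808 − $2,700) moves to the copay.
Copay on this service: $35.
So the owner owes $2,700 + $35 = $2,735 before any cap.
Cumulative spending $0 + $2,735 = $2,735 stays under the $7,300 maximum.
The plan picks up $3,808 − $2,735 = $1,073.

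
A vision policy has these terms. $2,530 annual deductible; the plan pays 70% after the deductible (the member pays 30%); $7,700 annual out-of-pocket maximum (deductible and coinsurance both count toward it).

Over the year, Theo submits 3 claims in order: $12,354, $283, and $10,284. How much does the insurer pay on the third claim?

$8,146.10

Claim 1 ($12,354): $2,530 finishes the deductible; $9,824 goes to coinsurance; 30% of $9,824 = $2,947.20. Cost to member: $5,477.20. OOP to date $5,477.20. Plan pays $12,354 − $5,477.20 = $6,876.80.
Claim 2 ($283): deductible met; 30% of $283 = $84.90. Member pays $84.90; OOP now $5,562.10. Insurer: $283 − $84.90 = $198.10.
Claim 3 ($10,284): deductible already satisfied, so member's share is 30% × $10,284 = $3,085.20. OOP would hit $8,647.30 > $7,700, so the cap limits the member to $7,700 − $5,562.10 = $2,137.90. Insurer: $10,284 − $2,137.90 = $8,146.10.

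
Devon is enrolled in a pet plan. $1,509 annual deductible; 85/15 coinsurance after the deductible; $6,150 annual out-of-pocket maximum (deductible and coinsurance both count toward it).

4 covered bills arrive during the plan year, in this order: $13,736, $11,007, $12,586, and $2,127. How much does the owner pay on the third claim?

Claim 1 — $13,736: $1,509 finishes the deductible; $12,227 goes to coinsurance; 15% of $12,227 = $1,834.05. Owner owes $3,343.05 (running OOP $3,343.05).
Claim 2 — $11,007: deductible met; 15% of $11,007 = $1,651.05. Owner owes $1,651.05 (running OOP $4,994.10).
Claim 3 — $12,586: deductible already satisfied, so owner's share is 15% × $12,586 = $1,887.90. OOP would hit $6,882 > $6,150, so the cap limits the owner to $6,150 − $4,994.10 = $1,155.90.

$1,155.90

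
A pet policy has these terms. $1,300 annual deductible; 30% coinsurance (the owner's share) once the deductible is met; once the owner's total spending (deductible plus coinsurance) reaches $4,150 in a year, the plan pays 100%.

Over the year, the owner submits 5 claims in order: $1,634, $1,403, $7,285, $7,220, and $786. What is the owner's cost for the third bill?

Bill 1, $1,634: $1,300 finishes the deductible; $334 goes to coinsurance; 30% of $334 = $100.20. Cost to owner: $1,400.20. OOP to date $1,400.20.
Bill 2, $1,403: 30% coinsurance on $1,403 = $420.90. Owner pays $420.90; OOP now $1,821.10.
Bill 3, $7,285: 30% coinsurance on $7,285 = $2,185.50. Cost to owner: $2,185.50. OOP to date $4,006.60.

$2,185.50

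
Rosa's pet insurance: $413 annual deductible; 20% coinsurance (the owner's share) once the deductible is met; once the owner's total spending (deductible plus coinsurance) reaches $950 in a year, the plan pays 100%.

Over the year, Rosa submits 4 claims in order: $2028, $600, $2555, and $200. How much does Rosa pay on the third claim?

$94

#1 ($2028): $413 finishes the deductible; $1615 goes to coinsurance; 20% of $1615 = $323. Owner owes $736 (running OOP $736).
#2 ($600): deductible met; 20% of $600 = $120. Cost to owner: $120. OOP to date $856.
#3 ($2555): 20% coinsurance on $2555 = $511. Adding that to $856 gives $1367, past the $950 cap; owner pays only $950 − $856 = $94.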